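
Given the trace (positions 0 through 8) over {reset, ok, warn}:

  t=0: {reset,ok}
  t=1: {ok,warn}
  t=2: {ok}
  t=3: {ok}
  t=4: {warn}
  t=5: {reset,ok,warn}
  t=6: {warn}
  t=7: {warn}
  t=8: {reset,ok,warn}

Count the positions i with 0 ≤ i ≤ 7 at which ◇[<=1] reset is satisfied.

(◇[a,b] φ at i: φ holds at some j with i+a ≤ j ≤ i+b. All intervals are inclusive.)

4

Evaluate at each i in [0,7]:
  i=0: ✓ (witness j=0)
  i=1: ✗ (none in [1,2])
  i=2: ✗ (none in [2,3])
  i=3: ✗ (none in [3,4])
  i=4: ✓ (witness j=5)
  i=5: ✓ (witness j=5)
  i=6: ✗ (none in [6,7])
  i=7: ✓ (witness j=8)
Positions where it holds: {0, 4, 5, 7} → 4.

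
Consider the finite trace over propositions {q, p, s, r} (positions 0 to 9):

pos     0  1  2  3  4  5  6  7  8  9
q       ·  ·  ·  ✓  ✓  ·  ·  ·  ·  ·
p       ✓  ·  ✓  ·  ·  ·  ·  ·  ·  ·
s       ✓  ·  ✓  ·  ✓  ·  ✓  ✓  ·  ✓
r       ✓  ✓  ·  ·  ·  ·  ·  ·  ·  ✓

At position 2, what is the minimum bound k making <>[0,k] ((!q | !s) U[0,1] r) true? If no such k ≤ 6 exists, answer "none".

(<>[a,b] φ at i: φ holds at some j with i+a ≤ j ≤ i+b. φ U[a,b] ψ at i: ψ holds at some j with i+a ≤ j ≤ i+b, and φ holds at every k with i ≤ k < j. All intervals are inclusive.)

6

Scan j = 2,3,… for ((!q | !s) U[0,1] r):
  j=2: fails
  j=3: fails
  j=4: fails
  j=5: fails
  j=6: fails
  j=7: fails
  j=8: holds
First hit at j=8, so smallest k = 8-2 = 6.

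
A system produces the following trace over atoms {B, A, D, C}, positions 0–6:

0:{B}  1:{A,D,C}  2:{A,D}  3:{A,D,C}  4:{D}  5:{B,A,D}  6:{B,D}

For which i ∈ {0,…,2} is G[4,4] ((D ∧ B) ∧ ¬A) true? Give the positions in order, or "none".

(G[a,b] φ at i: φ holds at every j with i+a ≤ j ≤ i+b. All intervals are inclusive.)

2

Evaluate at each i in [0,2]:
  i=0: ✗ (fails at j=4)
  i=1: ✗ (fails at j=5)
  i=2: ✓ (all of [6,6])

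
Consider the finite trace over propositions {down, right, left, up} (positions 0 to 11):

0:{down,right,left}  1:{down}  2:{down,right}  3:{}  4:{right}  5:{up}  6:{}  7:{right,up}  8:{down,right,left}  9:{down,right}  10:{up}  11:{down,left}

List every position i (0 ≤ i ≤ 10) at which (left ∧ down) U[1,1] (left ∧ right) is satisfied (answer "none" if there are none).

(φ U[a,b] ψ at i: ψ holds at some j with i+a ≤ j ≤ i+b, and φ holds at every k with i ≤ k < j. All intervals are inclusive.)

none

Evaluate at each i in [0,10]:
  i=0: ✗ (no rhs in [1,1])
  i=1: ✗ (no rhs in [2,2])
  i=2: ✗ (no rhs in [3,3])
  i=3: ✗ (no rhs in [4,4])
  i=4: ✗ (no rhs in [5,5])
  i=5: ✗ (no rhs in [6,6])
  i=6: ✗ (no rhs in [7,7])
  i=7: ✗ (lhs fails at k=7 before rhs at j=8)
  i=8: ✗ (no rhs in [9,9])
  i=9: ✗ (no rhs in [10,10])
  i=10: ✗ (no rhs in [11,11])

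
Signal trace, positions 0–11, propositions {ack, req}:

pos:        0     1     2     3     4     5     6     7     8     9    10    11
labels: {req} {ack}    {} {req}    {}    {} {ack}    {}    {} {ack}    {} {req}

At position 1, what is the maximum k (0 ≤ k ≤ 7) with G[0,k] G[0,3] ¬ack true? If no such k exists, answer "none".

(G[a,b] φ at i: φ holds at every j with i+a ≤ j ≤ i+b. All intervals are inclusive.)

G[0,3] ¬ack must hold from j=1 onward; find where it first fails.
  j=1: fails → no k works.

none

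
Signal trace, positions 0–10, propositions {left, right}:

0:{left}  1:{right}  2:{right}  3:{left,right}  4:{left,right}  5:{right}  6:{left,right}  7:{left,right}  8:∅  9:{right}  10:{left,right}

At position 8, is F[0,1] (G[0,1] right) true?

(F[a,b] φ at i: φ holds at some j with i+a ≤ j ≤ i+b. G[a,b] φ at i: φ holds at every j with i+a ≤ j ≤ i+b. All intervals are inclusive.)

Yes

Check G[0,1] right at each j in [8,9]:
  j=8: fails at 8
  j=9: holds on [9,10]
Found at j=9 → formula holds.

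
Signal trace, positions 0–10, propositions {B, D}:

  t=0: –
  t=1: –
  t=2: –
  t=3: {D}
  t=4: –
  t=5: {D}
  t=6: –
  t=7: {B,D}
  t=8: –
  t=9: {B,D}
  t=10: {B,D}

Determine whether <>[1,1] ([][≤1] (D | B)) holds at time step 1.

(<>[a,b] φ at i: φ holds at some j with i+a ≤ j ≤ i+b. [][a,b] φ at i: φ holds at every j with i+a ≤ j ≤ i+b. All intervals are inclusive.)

Check [][≤1] (D | B) at each j in [2,2]:
  j=2: fails at 2
No position in the window satisfies it → formula fails.

Does not hold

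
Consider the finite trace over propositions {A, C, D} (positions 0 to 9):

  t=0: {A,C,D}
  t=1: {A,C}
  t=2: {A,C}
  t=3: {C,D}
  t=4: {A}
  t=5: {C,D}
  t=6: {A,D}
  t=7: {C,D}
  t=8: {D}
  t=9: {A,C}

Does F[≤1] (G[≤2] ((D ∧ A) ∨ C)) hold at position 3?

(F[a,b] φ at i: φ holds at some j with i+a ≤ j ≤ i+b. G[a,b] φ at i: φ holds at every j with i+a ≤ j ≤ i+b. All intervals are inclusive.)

Does not hold

Check G[≤2] ((D ∧ A) ∨ C) at each j in [3,4]:
  j=3: fails at 4
  j=4: fails at 4
No position in the window satisfies it → formula fails.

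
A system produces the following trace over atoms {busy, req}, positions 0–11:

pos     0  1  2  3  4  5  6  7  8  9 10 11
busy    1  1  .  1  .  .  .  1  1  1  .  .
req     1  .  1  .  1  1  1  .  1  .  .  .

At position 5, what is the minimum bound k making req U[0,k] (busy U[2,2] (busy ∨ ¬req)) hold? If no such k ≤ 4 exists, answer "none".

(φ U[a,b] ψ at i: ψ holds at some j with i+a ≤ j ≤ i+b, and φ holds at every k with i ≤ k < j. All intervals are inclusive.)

2

Need earliest j ≥ 5 with (busy U[2,2] (busy ∨ ¬req)), and req at every k in [5,j-1].
  j=5: rhs fails.
  j=6: rhs fails.
  j=7: rhs holds; lhs holds on [5,6]. k = 2.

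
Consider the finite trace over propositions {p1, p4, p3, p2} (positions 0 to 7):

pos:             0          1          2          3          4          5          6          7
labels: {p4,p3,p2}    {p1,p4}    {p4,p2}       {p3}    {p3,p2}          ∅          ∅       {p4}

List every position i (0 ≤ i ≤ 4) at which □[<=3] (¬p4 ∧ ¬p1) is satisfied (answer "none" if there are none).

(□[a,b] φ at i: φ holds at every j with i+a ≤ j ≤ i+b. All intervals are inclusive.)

3

Evaluate at each i in [0,4]:
  i=0: ✗ (fails at j=0)
  i=1: ✗ (fails at j=1)
  i=2: ✗ (fails at j=2)
  i=3: ✓ (all of [3,6])
  i=4: ✗ (fails at j=7)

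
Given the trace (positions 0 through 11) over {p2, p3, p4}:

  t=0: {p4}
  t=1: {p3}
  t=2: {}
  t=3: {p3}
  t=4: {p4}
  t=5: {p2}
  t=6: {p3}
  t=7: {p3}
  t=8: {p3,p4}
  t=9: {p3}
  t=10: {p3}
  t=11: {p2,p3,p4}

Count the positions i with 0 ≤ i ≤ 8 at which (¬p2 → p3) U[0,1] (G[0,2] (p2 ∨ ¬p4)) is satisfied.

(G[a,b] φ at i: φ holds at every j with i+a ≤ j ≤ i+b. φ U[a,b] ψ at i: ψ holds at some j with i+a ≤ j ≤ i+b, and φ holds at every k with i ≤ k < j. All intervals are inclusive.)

Evaluate at each i in [0,8]:
  i=0: ✗ (lhs fails at k=0 before rhs at j=1)
  i=1: ✓ (rhs at j=1)
  i=2: ✗ (no rhs in [2,3])
  i=3: ✗ (no rhs in [3,4])
  i=4: ✗ (lhs fails at k=4 before rhs at j=5)
  i=5: ✓ (rhs at j=5)
  i=6: ✗ (no rhs in [6,7])
  i=7: ✗ (no rhs in [7,8])
  i=8: ✓ (rhs at j=9; lhs holds on [8,8])
Positions where it holds: {1, 5, 8} → 3.

3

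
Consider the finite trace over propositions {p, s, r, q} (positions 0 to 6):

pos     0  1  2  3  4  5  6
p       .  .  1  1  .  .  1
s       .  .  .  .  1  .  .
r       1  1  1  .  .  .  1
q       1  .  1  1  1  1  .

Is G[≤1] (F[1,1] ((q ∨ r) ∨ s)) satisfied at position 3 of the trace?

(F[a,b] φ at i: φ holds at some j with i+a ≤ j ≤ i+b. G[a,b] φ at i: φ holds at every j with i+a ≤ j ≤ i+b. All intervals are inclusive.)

Check F[1,1] ((q ∨ r) ∨ s) at every j in [3,4]:
  j=3: holds (witness at 4)
  j=4: holds (witness at 5)
All positions satisfy it → formula holds.

Holds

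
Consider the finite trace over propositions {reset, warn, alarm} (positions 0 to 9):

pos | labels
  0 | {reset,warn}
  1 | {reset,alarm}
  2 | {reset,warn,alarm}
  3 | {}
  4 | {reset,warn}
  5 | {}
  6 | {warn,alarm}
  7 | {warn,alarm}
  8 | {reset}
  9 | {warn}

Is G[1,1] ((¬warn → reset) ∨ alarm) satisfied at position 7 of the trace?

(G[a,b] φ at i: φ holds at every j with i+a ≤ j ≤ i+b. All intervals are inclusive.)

Check ((¬warn → reset) ∨ alarm) at every j in [8,8]:
  j=8: true
All positions satisfy it → formula holds.

True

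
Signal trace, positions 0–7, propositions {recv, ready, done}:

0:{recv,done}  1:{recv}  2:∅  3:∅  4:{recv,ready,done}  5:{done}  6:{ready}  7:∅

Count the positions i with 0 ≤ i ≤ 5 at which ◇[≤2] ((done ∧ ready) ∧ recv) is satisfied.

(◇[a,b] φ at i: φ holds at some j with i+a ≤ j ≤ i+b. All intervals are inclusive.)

3

Evaluate at each i in [0,5]:
  i=0: ✗ (none in [0,2])
  i=1: ✗ (none in [1,3])
  i=2: ✓ (witness j=4)
  i=3: ✓ (witness j=4)
  i=4: ✓ (witness j=4)
  i=5: ✗ (none in [5,7])
Positions where it holds: {2, 3, 4} → 3.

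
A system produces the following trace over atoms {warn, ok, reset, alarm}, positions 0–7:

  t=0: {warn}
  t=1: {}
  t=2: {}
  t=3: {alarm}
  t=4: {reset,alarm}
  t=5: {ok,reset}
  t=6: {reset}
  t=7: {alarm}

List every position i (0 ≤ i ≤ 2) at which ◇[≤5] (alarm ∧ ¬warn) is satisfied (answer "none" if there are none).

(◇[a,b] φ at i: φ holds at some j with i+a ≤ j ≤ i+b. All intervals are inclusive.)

Evaluate at each i in [0,2]:
  i=0: ✓ (witness j=3)
  i=1: ✓ (witness j=3)
  i=2: ✓ (witness j=3)

0, 1, 2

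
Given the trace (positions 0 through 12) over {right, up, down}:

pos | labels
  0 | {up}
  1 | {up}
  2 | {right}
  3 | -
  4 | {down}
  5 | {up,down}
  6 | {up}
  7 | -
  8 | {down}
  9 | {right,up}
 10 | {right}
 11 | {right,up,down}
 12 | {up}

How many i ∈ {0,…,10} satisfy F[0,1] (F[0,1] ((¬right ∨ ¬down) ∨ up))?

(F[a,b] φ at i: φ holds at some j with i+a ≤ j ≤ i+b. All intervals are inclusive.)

11

Evaluate at each i in [0,10]:
  i=0: ✓ (witness j=0)
  i=1: ✓ (witness j=1)
  i=2: ✓ (witness j=2)
  i=3: ✓ (witness j=3)
  i=4: ✓ (witness j=4)
  i=5: ✓ (witness j=5)
  i=6: ✓ (witness j=6)
  i=7: ✓ (witness j=7)
  i=8: ✓ (witness j=8)
  i=9: ✓ (witness j=9)
  i=10: ✓ (witness j=10)
Positions where it holds: {0, 1, 2, 3, 4, 5, 6, 7, 8, 9, 10} → 11.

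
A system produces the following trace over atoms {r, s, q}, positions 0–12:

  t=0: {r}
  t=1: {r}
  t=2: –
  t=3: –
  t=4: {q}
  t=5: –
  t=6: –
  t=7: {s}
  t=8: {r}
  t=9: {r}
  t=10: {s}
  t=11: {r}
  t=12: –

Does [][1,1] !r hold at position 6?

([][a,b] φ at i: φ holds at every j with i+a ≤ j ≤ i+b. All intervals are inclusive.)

Check !r at every j in [7,7]:
  j=7: true
All positions satisfy it → formula holds.

True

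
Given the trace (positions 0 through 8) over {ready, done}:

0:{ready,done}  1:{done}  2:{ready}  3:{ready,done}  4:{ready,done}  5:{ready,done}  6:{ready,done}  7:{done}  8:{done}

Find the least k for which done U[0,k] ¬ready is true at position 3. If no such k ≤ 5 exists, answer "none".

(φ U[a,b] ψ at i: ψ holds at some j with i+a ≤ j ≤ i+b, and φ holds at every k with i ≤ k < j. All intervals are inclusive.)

4

Need earliest j ≥ 3 with ¬ready, and done at every k in [3,j-1].
  j=3: rhs fails.
  j=4: rhs fails.
  j=5: rhs fails.
  j=6: rhs fails.
  j=7: rhs holds; lhs holds on [3,6]. k = 4.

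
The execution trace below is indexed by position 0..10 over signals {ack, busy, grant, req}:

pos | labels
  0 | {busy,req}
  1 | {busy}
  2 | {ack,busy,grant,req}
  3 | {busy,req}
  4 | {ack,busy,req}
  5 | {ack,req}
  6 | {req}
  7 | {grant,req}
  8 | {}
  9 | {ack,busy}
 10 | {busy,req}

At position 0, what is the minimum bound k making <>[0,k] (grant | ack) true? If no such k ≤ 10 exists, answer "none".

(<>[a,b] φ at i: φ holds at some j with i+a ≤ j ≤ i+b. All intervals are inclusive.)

Scan j = 0,1,… for (grant | ack):
  j=0: fails
  j=1: fails
  j=2: holds
First hit at j=2, so smallest k = 2-0 = 2.

2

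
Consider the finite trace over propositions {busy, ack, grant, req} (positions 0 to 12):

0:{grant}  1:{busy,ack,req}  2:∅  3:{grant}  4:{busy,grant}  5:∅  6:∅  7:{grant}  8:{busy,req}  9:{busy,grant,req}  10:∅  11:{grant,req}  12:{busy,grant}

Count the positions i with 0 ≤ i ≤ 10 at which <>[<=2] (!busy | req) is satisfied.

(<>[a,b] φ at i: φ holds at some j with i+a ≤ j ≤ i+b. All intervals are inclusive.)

11

Evaluate at each i in [0,10]:
  i=0: ✓ (witness j=0)
  i=1: ✓ (witness j=1)
  i=2: ✓ (witness j=2)
  i=3: ✓ (witness j=3)
  i=4: ✓ (witness j=5)
  i=5: ✓ (witness j=5)
  i=6: ✓ (witness j=6)
  i=7: ✓ (witness j=7)
  i=8: ✓ (witness j=8)
  i=9: ✓ (witness j=9)
  i=10: ✓ (witness j=10)
Positions where it holds: {0, 1, 2, 3, 4, 5, 6, 7, 8, 9, 10} → 11.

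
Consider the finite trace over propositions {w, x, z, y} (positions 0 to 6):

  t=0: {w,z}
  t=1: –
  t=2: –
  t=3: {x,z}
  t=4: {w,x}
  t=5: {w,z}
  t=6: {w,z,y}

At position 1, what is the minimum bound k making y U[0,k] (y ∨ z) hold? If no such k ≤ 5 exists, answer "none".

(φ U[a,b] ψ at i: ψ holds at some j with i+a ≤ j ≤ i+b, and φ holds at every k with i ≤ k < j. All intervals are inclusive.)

none

Need earliest j ≥ 1 with (y ∨ z), and y at every k in [1,j-1].
  j=1: rhs fails.
  j=2: rhs fails.
  j=3: rhs holds but lhs fails at k=1.
  j=4: rhs fails.
  j=5: rhs holds but lhs fails at k=1.
  j=6: rhs holds but lhs fails at k=1.
No witness within the range → none.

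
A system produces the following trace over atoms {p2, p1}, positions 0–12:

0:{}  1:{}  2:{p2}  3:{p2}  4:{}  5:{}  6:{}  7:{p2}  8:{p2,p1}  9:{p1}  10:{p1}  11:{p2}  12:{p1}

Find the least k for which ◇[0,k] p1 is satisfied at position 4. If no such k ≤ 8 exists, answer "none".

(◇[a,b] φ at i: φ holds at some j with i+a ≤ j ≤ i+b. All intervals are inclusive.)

4

Scan j = 4,5,… for p1:
  j=4: fails
  j=5: fails
  j=6: fails
  j=7: fails
  j=8: holds
First hit at j=8, so smallest k = 8-4 = 4.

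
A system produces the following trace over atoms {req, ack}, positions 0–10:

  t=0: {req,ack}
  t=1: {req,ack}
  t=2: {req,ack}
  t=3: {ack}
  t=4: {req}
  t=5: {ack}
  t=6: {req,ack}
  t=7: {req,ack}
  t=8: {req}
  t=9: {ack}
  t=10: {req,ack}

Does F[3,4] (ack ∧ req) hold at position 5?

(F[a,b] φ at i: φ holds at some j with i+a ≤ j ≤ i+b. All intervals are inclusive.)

Check (ack ∧ req) at each j in [8,9]:
  j=8: false
  j=9: false
No position in the window satisfies it → formula fails.

No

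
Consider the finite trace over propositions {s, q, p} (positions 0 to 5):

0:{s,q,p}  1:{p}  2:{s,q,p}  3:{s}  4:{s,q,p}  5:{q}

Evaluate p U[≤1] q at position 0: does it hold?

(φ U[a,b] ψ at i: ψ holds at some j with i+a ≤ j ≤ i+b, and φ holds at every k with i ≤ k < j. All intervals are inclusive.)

Need some j in [0,1] with q, and p at every k in [0,j-1].
  j=0: q holds; no prefix to check → satisfied.

Holds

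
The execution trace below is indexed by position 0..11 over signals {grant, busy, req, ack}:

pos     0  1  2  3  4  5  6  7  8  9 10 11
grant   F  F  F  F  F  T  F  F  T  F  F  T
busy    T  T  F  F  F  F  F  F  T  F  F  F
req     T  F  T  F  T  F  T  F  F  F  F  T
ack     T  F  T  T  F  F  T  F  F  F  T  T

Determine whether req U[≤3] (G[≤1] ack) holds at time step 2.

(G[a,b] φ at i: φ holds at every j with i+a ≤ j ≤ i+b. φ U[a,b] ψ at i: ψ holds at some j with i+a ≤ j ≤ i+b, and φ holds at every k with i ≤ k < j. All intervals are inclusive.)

Need some j in [2,5] with G[≤1] ack, and req at every k in [2,j-1].
  j=2: G[≤1] ack holds; no prefix to check → satisfied.

True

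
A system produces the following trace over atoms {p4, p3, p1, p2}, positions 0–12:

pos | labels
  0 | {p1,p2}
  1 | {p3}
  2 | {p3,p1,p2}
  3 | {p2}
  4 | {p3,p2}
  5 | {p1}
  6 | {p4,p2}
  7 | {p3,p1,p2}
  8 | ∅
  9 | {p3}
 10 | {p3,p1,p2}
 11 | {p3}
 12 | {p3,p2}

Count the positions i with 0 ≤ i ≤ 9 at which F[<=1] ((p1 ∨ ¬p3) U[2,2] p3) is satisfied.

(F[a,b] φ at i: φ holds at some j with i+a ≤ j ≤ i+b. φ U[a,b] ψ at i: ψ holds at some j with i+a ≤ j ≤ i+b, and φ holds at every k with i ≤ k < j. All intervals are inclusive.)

6

Evaluate at each i in [0,9]:
  i=0: ✗ (none in [0,1])
  i=1: ✓ (witness j=2)
  i=2: ✓ (witness j=2)
  i=3: ✗ (none in [3,4])
  i=4: ✓ (witness j=5)
  i=5: ✓ (witness j=5)
  i=6: ✓ (witness j=7)
  i=7: ✓ (witness j=7)
  i=8: ✗ (none in [8,9])
  i=9: ✗ (none in [9,10])
Positions where it holds: {1, 2, 4, 5, 6, 7} → 6.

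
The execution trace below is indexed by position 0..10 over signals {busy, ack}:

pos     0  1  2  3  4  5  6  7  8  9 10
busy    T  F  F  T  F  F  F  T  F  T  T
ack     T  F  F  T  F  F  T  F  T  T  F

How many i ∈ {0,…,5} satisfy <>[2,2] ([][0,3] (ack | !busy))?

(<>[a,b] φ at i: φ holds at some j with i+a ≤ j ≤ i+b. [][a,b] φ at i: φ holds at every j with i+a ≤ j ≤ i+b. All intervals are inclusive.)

Evaluate at each i in [0,5]:
  i=0: ✓ (witness j=2)
  i=1: ✓ (witness j=3)
  i=2: ✗ (none in [4,4])
  i=3: ✗ (none in [5,5])
  i=4: ✗ (none in [6,6])
  i=5: ✗ (none in [7,7])
Positions where it holds: {0, 1} → 2.

2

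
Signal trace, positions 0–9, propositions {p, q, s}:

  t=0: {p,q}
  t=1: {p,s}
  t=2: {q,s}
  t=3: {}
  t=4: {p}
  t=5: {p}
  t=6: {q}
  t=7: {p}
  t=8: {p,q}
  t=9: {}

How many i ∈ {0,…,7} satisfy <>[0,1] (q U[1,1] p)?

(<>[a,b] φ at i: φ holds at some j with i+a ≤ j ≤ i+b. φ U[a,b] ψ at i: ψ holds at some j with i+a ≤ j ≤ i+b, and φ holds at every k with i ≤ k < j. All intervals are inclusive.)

Evaluate at each i in [0,7]:
  i=0: ✓ (witness j=0)
  i=1: ✗ (none in [1,2])
  i=2: ✗ (none in [2,3])
  i=3: ✗ (none in [3,4])
  i=4: ✗ (none in [4,5])
  i=5: ✓ (witness j=6)
  i=6: ✓ (witness j=6)
  i=7: ✗ (none in [7,8])
Positions where it holds: {0, 5, 6} → 3.

3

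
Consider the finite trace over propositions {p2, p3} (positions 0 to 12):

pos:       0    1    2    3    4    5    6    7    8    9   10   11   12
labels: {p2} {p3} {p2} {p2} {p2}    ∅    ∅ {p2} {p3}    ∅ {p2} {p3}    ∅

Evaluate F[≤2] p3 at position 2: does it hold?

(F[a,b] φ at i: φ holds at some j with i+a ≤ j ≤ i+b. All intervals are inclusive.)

Does not hold

Check p3 at each j in [2,4]:
  j=2: false
  j=3: false
  j=4: false
No position in the window satisfies it → formula fails.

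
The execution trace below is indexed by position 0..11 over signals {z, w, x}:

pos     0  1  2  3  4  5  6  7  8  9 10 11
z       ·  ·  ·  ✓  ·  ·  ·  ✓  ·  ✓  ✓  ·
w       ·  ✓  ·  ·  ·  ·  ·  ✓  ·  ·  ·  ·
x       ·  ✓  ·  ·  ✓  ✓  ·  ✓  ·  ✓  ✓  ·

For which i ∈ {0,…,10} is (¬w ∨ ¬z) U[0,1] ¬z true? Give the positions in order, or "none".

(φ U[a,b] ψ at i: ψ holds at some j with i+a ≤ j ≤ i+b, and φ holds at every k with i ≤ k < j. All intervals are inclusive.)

Evaluate at each i in [0,10]:
  i=0: ✓ (rhs at j=0)
  i=1: ✓ (rhs at j=1)
  i=2: ✓ (rhs at j=2)
  i=3: ✓ (rhs at j=4; lhs holds on [3,3])
  i=4: ✓ (rhs at j=4)
  i=5: ✓ (rhs at j=5)
  i=6: ✓ (rhs at j=6)
  i=7: ✗ (lhs fails at k=7 before rhs at j=8)
  i=8: ✓ (rhs at j=8)
  i=9: ✗ (no rhs in [9,10])
  i=10: ✓ (rhs at j=11; lhs holds on [10,10])

0, 1, 2, 3, 4, 5, 6, 8, 10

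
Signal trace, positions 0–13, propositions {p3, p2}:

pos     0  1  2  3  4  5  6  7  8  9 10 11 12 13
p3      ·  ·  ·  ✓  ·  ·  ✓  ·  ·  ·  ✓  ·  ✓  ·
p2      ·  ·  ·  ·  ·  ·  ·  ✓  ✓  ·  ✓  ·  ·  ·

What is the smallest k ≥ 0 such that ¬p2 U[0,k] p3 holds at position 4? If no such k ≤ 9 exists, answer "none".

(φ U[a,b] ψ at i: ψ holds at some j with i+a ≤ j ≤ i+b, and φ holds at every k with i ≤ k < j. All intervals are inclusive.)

Need earliest j ≥ 4 with p3, and ¬p2 at every k in [4,j-1].
  j=4: rhs fails.
  j=5: rhs fails.
  j=6: rhs holds; lhs holds on [4,5]. k = 2.

2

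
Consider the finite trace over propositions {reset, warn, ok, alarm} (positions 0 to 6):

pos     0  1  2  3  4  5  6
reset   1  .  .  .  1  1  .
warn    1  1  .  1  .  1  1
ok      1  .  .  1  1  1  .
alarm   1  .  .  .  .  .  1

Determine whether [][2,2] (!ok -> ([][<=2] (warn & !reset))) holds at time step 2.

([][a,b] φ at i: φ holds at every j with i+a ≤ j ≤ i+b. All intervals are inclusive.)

Check (!ok -> ([][<=2] (warn & !reset))) at every j in [4,4]:
  j=4: antecedent false → ✓
All positions satisfy it → formula holds.

Holds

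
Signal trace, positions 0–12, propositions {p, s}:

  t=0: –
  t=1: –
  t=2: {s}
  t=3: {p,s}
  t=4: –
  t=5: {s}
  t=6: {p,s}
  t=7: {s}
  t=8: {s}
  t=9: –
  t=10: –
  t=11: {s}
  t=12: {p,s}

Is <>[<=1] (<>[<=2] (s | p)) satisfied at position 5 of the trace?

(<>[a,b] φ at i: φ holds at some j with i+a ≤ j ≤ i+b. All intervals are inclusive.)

Check <>[<=2] (s | p) at each j in [5,6]:
  j=5: holds (witness at 5)
  j=6: holds (witness at 6)
Found at j=5 → formula holds.

Holds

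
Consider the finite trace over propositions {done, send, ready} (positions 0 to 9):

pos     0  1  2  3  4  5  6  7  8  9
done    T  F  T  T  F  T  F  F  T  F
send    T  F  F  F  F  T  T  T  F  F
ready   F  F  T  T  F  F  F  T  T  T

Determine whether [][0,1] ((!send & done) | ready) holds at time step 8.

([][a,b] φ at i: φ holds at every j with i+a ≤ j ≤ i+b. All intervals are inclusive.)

Check ((!send & done) | ready) at every j in [8,9]:
  j=8: true
  j=9: true
All positions satisfy it → formula holds.

Yes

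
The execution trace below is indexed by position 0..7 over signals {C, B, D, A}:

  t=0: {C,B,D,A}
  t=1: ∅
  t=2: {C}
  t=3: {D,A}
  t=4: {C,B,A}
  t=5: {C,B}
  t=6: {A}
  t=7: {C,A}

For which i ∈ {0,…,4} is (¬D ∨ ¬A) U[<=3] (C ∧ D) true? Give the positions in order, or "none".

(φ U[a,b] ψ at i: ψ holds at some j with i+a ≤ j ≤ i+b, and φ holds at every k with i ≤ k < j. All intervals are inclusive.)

0

Evaluate at each i in [0,4]:
  i=0: ✓ (rhs at j=0)
  i=1: ✗ (no rhs in [1,4])
  i=2: ✗ (no rhs in [2,5])
  i=3: ✗ (no rhs in [3,6])
  i=4: ✗ (no rhs in [4,7])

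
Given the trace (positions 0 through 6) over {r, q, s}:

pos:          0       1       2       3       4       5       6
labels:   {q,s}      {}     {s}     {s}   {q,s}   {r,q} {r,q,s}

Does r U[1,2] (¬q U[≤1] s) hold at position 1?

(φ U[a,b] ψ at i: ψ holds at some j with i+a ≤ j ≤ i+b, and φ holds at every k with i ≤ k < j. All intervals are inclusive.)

Need some j in [2,3] with (¬q U[≤1] s), and r at every k in [1,j-1].
  j=2: (¬q U[≤1] s) holds, but r fails at k=1 → not this j.
  j=3: (¬q U[≤1] s) holds, but r fails at k=1 → not this j.
No j in the window works → until fails.

Does not hold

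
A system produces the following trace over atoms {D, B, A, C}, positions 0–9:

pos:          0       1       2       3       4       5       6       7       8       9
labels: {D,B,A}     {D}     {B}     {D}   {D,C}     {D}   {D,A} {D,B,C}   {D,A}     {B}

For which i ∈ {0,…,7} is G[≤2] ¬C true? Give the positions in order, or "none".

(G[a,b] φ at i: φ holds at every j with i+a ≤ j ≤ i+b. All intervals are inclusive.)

0, 1

Evaluate at each i in [0,7]:
  i=0: ✓ (all of [0,2])
  i=1: ✓ (all of [1,3])
  i=2: ✗ (fails at j=4)
  i=3: ✗ (fails at j=4)
  i=4: ✗ (fails at j=4)
  i=5: ✗ (fails at j=7)
  i=6: ✗ (fails at j=7)
  i=7: ✗ (fails at j=7)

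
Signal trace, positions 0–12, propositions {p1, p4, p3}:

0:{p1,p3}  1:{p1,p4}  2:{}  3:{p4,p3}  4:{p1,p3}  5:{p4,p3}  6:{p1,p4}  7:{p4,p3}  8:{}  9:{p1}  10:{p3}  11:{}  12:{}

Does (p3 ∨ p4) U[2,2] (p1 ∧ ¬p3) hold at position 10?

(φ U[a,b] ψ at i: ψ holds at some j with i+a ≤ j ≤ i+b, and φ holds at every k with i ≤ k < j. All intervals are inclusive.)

Does not hold

Need some j in [12,12] with (p1 ∧ ¬p3), and (p3 ∨ p4) at every k in [10,j-1].
  j=12: (p1 ∧ ¬p3) false.
No j in the window works → until fails.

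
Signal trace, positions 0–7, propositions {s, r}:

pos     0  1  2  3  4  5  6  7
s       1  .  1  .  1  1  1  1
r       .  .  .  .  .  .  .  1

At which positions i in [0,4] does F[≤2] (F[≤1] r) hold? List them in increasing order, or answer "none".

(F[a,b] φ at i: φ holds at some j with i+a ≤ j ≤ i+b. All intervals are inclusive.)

4

Evaluate at each i in [0,4]:
  i=0: ✗ (none in [0,2])
  i=1: ✗ (none in [1,3])
  i=2: ✗ (none in [2,4])
  i=3: ✗ (none in [3,5])
  i=4: ✓ (witness j=6)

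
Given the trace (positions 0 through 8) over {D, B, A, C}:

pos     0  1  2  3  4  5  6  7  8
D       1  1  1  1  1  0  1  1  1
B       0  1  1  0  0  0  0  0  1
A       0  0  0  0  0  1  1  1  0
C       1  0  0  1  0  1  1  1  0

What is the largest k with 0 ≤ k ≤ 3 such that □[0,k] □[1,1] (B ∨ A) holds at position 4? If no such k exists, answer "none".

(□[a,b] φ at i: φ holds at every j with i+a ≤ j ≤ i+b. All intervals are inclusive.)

3

□[1,1] (B ∨ A) must hold from j=4 onward; find where it first fails.
  j=4: holds
  j=5: holds
  j=6: holds
  j=7: holds
Holds through j=7; largest k = 3.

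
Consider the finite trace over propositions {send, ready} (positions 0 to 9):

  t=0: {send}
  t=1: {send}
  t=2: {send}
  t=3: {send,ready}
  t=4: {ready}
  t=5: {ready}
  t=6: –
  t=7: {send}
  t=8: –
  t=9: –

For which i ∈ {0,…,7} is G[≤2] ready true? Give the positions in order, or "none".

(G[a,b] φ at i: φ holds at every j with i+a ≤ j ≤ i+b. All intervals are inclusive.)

3

Evaluate at each i in [0,7]:
  i=0: ✗ (fails at j=0)
  i=1: ✗ (fails at j=1)
  i=2: ✗ (fails at j=2)
  i=3: ✓ (all of [3,5])
  i=4: ✗ (fails at j=6)
  i=5: ✗ (fails at j=6)
  i=6: ✗ (fails at j=6)
  i=7: ✗ (fails at j=7)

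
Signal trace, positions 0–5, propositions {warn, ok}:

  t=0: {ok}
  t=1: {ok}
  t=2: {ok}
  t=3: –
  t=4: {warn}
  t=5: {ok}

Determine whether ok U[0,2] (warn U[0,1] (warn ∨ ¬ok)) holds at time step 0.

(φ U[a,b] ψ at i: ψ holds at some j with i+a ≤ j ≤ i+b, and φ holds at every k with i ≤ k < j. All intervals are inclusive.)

Need some j in [0,2] with (warn U[0,1] (warn ∨ ¬ok)), and ok at every k in [0,j-1].
  j=0: (warn U[0,1] (warn ∨ ¬ok)) — fails.
  j=1: (warn U[0,1] (warn ∨ ¬ok)) — fails.
  j=2: (warn U[0,1] (warn ∨ ¬ok)) — fails.
No j in the window works → until fails.

No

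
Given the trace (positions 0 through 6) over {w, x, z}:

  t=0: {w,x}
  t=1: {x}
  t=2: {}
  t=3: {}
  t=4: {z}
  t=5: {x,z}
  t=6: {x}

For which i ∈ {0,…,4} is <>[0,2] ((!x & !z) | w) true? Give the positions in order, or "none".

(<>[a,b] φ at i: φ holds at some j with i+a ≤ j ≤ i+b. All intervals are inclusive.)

Evaluate at each i in [0,4]:
  i=0: ✓ (witness j=0)
  i=1: ✓ (witness j=2)
  i=2: ✓ (witness j=2)
  i=3: ✓ (witness j=3)
  i=4: ✗ (none in [4,6])

0, 1, 2, 3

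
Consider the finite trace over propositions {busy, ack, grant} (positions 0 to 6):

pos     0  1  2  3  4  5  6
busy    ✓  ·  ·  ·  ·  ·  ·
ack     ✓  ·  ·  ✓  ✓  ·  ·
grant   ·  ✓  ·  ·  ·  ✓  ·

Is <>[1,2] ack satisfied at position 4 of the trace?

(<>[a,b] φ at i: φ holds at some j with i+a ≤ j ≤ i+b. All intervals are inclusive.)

Check ack at each j in [5,6]:
  j=5: false
  j=6: false
No position in the window satisfies it → formula fails.

No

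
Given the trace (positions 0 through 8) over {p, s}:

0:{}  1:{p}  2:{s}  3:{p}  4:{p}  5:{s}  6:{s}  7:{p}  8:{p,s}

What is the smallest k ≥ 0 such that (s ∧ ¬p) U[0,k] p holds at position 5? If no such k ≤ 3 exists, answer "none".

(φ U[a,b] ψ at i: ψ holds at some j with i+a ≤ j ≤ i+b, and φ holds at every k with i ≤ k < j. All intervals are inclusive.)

Need earliest j ≥ 5 with p, and (s ∧ ¬p) at every k in [5,j-1].
  j=5: rhs fails.
  j=6: rhs fails.
  j=7: rhs holds; lhs holds on [5,6]. k = 2.

2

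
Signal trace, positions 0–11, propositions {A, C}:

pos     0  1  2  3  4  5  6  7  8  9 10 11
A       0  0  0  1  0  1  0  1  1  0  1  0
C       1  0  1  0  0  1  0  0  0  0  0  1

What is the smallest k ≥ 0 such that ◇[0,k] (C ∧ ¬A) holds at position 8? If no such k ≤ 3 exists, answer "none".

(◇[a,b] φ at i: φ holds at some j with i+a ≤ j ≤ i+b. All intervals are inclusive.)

3

Scan j = 8,9,… for (C ∧ ¬A):
  j=8: fails
  j=9: fails
  j=10: fails
  j=11: holds
First hit at j=11, so smallest k = 11-8 = 3.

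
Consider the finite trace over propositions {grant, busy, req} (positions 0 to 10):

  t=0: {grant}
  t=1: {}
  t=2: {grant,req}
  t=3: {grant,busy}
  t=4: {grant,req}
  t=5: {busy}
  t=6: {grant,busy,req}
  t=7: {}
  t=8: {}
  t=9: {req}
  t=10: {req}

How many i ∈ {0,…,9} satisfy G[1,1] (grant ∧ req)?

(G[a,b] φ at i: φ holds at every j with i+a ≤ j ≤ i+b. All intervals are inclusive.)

3

Evaluate at each i in [0,9]:
  i=0: ✗ (fails at j=1)
  i=1: ✓ (all of [2,2])
  i=2: ✗ (fails at j=3)
  i=3: ✓ (all of [4,4])
  i=4: ✗ (fails at j=5)
  i=5: ✓ (all of [6,6])
  i=6: ✗ (fails at j=7)
  i=7: ✗ (fails at j=8)
  i=8: ✗ (fails at j=9)
  i=9: ✗ (fails at j=10)
Positions where it holds: {1, 3, 5} → 3.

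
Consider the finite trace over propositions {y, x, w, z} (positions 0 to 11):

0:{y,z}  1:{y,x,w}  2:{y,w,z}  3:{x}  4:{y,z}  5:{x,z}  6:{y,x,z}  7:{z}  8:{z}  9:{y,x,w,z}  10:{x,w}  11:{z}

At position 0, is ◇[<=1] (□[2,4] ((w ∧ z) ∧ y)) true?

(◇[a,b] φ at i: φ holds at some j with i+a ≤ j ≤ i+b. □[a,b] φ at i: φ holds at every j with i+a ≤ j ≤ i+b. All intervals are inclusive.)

Check □[2,4] ((w ∧ z) ∧ y) at each j in [0,1]:
  j=0: fails at 3
  j=1: fails at 3
No position in the window satisfies it → formula fails.

False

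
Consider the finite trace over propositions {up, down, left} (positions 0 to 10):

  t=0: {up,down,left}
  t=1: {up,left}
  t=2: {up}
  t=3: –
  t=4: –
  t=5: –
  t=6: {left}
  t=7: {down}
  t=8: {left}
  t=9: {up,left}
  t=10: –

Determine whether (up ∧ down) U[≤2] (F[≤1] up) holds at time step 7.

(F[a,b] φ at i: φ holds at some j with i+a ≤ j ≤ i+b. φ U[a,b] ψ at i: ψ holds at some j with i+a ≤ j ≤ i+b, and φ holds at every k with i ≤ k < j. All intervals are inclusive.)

False

Need some j in [7,9] with F[≤1] up, and (up ∧ down) at every k in [7,j-1].
  j=7: F[≤1] up — fails (none in [7,8]).
  j=8: F[≤1] up holds, but (up ∧ down) fails at k=7 → not this j.
  j=9: F[≤1] up holds, but (up ∧ down) fails at k=7 → not this j.
No j in the window works → until fails.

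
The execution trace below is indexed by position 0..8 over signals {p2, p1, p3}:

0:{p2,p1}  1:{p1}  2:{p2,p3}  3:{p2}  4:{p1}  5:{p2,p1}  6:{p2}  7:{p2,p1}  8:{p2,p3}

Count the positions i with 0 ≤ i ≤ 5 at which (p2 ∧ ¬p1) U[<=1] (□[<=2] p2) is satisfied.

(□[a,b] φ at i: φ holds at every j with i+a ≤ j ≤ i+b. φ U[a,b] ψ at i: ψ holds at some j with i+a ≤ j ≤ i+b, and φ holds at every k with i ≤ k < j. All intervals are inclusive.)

Evaluate at each i in [0,5]:
  i=0: ✗ (no rhs in [0,1])
  i=1: ✗ (no rhs in [1,2])
  i=2: ✗ (no rhs in [2,3])
  i=3: ✗ (no rhs in [3,4])
  i=4: ✗ (lhs fails at k=4 before rhs at j=5)
  i=5: ✓ (rhs at j=5)
Positions where it holds: {5} → 1.

1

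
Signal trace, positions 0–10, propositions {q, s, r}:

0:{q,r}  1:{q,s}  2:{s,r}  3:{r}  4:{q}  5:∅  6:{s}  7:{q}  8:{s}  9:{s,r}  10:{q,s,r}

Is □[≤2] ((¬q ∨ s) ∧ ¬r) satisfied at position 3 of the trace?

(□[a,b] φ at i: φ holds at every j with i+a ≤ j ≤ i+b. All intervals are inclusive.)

Check ((¬q ∨ s) ∧ ¬r) at every j in [3,5]:
  j=3: false
  j=4: false
  j=5: true
Fails at j=3 → formula fails.

Does not hold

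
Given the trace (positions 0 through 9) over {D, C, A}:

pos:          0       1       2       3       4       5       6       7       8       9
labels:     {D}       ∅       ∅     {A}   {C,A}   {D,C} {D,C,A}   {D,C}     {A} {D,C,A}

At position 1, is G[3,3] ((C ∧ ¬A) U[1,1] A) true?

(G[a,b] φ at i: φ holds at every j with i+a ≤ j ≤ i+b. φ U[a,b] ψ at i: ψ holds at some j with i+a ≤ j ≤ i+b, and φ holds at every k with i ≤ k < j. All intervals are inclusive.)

Check ((C ∧ ¬A) U[1,1] A) at every j in [4,4]:
  j=4: fails
Fails at j=4 → formula fails.

False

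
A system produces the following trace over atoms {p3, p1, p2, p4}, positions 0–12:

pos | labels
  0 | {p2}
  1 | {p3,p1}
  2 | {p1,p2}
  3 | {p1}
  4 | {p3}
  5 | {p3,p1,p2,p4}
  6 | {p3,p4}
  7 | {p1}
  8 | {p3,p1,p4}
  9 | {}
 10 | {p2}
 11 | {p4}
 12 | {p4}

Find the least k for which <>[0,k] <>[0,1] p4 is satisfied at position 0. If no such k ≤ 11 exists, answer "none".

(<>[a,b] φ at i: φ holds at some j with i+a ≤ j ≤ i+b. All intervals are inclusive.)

Scan j = 0,1,… for <>[0,1] p4:
  j=0: fails
  j=1: fails
  j=2: fails
  j=3: fails
  j=4: holds
First hit at j=4, so smallest k = 4-0 = 4.

4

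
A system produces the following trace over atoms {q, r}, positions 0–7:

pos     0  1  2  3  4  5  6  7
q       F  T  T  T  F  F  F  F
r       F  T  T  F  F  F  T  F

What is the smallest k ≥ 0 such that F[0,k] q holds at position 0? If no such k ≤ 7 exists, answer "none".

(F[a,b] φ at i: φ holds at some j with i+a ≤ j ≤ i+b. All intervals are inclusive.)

Scan j = 0,1,… for q:
  j=0: fails
  j=1: holds
First hit at j=1, so smallest k = 1-0 = 1.

1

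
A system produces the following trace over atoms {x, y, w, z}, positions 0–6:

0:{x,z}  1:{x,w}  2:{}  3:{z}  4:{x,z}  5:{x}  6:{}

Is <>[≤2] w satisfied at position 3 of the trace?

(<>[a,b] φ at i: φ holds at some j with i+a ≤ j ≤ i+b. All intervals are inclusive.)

No

Check w at each j in [3,5]:
  j=3: false
  j=4: false
  j=5: false
No position in the window satisfies it → formula fails.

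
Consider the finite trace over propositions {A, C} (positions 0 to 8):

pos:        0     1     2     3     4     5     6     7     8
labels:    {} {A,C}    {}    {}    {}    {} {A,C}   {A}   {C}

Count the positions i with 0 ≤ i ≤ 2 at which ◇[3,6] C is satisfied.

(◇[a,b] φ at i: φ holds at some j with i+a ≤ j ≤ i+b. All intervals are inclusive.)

Evaluate at each i in [0,2]:
  i=0: ✓ (witness j=6)
  i=1: ✓ (witness j=6)
  i=2: ✓ (witness j=6)
Positions where it holds: {0, 1, 2} → 3.

3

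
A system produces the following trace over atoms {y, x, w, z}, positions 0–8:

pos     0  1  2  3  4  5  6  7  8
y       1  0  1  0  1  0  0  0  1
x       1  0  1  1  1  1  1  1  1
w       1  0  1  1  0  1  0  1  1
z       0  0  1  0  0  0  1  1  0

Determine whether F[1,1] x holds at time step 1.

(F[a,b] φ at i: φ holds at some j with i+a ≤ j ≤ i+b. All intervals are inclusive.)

Holds

Check x at each j in [2,2]:
  j=2: true
Found at j=2 → formula holds.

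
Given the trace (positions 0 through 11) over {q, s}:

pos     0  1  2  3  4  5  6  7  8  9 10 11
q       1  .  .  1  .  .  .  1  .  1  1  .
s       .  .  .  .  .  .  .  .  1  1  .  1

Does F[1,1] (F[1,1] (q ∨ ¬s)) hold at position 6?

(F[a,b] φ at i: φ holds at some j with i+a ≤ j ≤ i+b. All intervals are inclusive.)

No

Check F[1,1] (q ∨ ¬s) at each j in [7,7]:
  j=7: fails (none in [8,8])
No position in the window satisfies it → formula fails.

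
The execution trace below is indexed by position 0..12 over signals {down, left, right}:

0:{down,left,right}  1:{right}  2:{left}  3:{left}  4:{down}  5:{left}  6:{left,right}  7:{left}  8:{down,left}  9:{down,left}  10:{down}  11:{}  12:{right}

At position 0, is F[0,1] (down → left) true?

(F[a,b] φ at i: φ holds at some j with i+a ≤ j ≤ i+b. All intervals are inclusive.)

Yes

Check (down → left) at each j in [0,1]:
  j=0: true
  j=1: true
Found at j=0 → formula holds.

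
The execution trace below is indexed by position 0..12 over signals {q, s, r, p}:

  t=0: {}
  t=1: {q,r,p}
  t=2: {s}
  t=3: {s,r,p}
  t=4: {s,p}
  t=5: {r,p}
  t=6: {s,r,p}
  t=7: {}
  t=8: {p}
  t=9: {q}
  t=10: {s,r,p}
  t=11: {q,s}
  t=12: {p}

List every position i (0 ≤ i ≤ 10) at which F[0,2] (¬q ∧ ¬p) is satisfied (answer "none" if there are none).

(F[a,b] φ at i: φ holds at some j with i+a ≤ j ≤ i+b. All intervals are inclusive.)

Evaluate at each i in [0,10]:
  i=0: ✓ (witness j=0)
  i=1: ✓ (witness j=2)
  i=2: ✓ (witness j=2)
  i=3: ✗ (none in [3,5])
  i=4: ✗ (none in [4,6])
  i=5: ✓ (witness j=7)
  i=6: ✓ (witness j=7)
  i=7: ✓ (witness j=7)
  i=8: ✗ (none in [8,10])
  i=9: ✗ (none in [9,11])
  i=10: ✗ (none in [10,12])

0, 1, 2, 5, 6, 7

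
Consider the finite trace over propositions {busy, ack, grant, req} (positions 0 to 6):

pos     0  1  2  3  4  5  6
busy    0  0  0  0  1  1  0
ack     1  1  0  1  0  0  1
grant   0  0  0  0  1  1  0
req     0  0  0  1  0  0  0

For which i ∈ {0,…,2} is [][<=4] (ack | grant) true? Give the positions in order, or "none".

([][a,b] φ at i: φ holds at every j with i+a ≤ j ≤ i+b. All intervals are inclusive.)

Evaluate at each i in [0,2]:
  i=0: ✗ (fails at j=2)
  i=1: ✗ (fails at j=2)
  i=2: ✗ (fails at j=2)

none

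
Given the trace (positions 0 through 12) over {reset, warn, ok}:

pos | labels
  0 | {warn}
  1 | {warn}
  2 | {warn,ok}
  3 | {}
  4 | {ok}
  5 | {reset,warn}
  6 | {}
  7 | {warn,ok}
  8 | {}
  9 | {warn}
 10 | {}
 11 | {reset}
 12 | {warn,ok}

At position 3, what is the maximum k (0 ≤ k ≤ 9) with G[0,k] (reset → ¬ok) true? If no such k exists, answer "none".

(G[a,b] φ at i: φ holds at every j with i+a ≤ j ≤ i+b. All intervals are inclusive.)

(reset → ¬ok) must hold from j=3 onward; find where it first fails.
  j=3: holds
  j=4: holds
  j=5: holds
  j=6: holds
  j=7: holds
  j=8: holds
  j=9: holds
  j=10: holds
  j=11: holds
  j=12: holds
Holds through j=12; largest k = 9.

9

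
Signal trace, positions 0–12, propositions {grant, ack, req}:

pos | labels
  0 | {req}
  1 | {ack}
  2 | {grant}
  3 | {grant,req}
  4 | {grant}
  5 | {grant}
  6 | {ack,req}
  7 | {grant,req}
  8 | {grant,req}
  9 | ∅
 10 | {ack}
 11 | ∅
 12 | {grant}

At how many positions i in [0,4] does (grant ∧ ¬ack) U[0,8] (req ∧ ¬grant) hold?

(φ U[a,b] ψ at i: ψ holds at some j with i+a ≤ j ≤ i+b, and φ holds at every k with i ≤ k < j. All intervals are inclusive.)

4

Evaluate at each i in [0,4]:
  i=0: ✓ (rhs at j=0)
  i=1: ✗ (lhs fails at k=1 before rhs at j=6)
  i=2: ✓ (rhs at j=6; lhs holds on [2,5])
  i=3: ✓ (rhs at j=6; lhs holds on [3,5])
  i=4: ✓ (rhs at j=6; lhs holds on [4,5])
Positions where it holds: {0, 2, 3, 4} → 4.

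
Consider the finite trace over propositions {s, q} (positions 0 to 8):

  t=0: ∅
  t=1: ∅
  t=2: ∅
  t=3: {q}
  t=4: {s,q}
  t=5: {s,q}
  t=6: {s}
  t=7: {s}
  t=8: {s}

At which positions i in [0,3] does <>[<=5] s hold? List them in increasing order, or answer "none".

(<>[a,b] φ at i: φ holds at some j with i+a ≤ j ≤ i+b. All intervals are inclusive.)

Evaluate at each i in [0,3]:
  i=0: ✓ (witness j=4)
  i=1: ✓ (witness j=4)
  i=2: ✓ (witness j=4)
  i=3: ✓ (witness j=4)

0, 1, 2, 3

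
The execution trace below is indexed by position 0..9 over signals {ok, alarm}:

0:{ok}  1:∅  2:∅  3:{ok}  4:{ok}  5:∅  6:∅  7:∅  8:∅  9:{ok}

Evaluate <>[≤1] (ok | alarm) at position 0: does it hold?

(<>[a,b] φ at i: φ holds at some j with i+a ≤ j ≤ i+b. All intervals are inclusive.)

Holds

Check (ok | alarm) at each j in [0,1]:
  j=0: true
  j=1: false
Found at j=0 → formula holds.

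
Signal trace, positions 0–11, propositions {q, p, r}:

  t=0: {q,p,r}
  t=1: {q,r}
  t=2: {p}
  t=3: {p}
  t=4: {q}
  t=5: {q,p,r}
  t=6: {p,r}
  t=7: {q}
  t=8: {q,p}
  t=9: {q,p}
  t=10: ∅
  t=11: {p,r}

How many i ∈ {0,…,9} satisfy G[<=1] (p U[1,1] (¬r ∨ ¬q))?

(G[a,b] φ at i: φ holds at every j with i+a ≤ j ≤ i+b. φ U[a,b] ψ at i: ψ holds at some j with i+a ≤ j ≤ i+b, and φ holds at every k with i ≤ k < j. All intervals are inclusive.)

Evaluate at each i in [0,9]:
  i=0: ✗ (fails at j=0)
  i=1: ✗ (fails at j=1)
  i=2: ✓ (all of [2,3])
  i=3: ✗ (fails at j=4)
  i=4: ✗ (fails at j=4)
  i=5: ✓ (all of [5,6])
  i=6: ✗ (fails at j=7)
  i=7: ✗ (fails at j=7)
  i=8: ✓ (all of [8,9])
  i=9: ✗ (fails at j=10)
Positions where it holds: {2, 5, 8} → 3.

3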